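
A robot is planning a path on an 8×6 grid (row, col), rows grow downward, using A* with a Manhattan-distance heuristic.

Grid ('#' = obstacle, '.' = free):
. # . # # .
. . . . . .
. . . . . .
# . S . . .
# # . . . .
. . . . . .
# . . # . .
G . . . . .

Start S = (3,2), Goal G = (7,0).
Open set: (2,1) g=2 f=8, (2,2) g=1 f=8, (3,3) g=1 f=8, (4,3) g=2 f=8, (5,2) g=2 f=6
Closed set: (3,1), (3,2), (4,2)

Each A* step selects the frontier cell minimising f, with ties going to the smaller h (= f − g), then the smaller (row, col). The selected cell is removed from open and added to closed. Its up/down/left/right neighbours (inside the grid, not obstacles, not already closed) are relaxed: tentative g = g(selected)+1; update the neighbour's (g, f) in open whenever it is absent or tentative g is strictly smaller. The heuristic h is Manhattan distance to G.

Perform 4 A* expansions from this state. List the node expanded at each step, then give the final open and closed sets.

step 1: expand (5,2) (f=6, h=4) → closed; open now [(2,1) g=2 f=8, (2,2) g=1 f=8, (3,3) g=1 f=8, (4,3) g=2 f=8, (5,1) g=3 f=6, (5,3) g=3 f=8, (6,2) g=3 f=6]
step 2: expand (5,1) (f=6, h=3) → closed; open now [(2,1) g=2 f=8, (2,2) g=1 f=8, (3,3) g=1 f=8, (4,3) g=2 f=8, (5,0) g=4 f=6, (5,3) g=3 f=8, (6,1) g=4 f=6, (6,2) g=3 f=6]
step 3: expand (5,0) (f=6, h=2) → closed; open now [(2,1) g=2 f=8, (2,2) g=1 f=8, (3,3) g=1 f=8, (4,3) g=2 f=8, (5,3) g=3 f=8, (6,1) g=4 f=6, (6,2) g=3 f=6]
step 4: expand (6,1) (f=6, h=2) → closed; open now [(2,1) g=2 f=8, (2,2) g=1 f=8, (3,3) g=1 f=8, (4,3) g=2 f=8, (5,3) g=3 f=8, (6,2) g=3 f=6, (7,1) g=5 f=6]

order=[(5,2) → (5,1) → (5,0) → (6,1)]; open=[(2,1) g=2 f=8, (2,2) g=1 f=8, (3,3) g=1 f=8, (4,3) g=2 f=8, (5,3) g=3 f=8, (6,2) g=3 f=6, (7,1) g=5 f=6]; closed=[(3,1), (3,2), (4,2), (5,0), (5,1), (5,2), (6,1)]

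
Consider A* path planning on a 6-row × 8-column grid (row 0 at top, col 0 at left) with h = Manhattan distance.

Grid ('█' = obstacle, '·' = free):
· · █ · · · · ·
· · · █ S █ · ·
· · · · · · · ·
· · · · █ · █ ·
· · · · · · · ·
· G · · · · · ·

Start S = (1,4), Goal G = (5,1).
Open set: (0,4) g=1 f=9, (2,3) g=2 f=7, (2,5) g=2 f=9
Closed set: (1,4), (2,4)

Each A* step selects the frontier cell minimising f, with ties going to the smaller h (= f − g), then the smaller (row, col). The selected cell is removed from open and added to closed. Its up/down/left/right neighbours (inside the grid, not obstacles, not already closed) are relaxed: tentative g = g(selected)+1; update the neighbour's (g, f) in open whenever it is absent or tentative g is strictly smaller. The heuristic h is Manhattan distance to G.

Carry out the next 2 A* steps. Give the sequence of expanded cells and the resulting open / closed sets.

order=[(2,3) → (2,2)]; open=[(0,4) g=1 f=9, (1,2) g=4 f=9, (2,1) g=4 f=7, (2,5) g=2 f=9, (3,2) g=4 f=7, (3,3) g=3 f=7]; closed=[(1,4), (2,2), (2,3), (2,4)]

step 1: expand (2,3) (f=7, h=5) → closed; open now [(0,4) g=1 f=9, (2,2) g=3 f=7, (2,5) g=2 f=9, (3,3) g=3 f=7]
step 2: expand (2,2) (f=7, h=4) → closed; open now [(0,4) g=1 f=9, (1,2) g=4 f=9, (2,1) g=4 f=7, (2,5) g=2 f=9, (3,2) g=4 f=7, (3,3) g=3 f=7]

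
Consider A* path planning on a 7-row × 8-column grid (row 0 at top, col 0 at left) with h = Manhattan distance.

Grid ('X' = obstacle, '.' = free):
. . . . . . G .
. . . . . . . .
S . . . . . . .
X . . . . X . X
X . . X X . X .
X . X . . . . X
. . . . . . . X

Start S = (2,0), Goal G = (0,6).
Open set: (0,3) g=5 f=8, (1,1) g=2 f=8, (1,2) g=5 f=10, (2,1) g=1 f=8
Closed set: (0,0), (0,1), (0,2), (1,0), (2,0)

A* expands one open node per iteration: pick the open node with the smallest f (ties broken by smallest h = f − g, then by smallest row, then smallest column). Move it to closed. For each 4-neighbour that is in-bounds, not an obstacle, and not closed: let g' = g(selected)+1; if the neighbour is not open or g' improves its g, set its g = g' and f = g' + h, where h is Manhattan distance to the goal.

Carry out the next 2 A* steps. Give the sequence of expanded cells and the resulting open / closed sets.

step 1: expand (0,3) (f=8, h=3) → closed; open now [(0,4) g=6 f=8, (1,1) g=2 f=8, (1,2) g=5 f=10, (1,3) g=6 f=10, (2,1) g=1 f=8]
step 2: expand (0,4) (f=8, h=2) → closed; open now [(0,5) g=7 f=8, (1,1) g=2 f=8, (1,2) g=5 f=10, (1,3) g=6 f=10, (1,4) g=7 f=10, (2,1) g=1 f=8]

order=[(0,3) → (0,4)]; open=[(0,5) g=7 f=8, (1,1) g=2 f=8, (1,2) g=5 f=10, (1,3) g=6 f=10, (1,4) g=7 f=10, (2,1) g=1 f=8]; closed=[(0,0), (0,1), (0,2), (0,3), (0,4), (1,0), (2,0)]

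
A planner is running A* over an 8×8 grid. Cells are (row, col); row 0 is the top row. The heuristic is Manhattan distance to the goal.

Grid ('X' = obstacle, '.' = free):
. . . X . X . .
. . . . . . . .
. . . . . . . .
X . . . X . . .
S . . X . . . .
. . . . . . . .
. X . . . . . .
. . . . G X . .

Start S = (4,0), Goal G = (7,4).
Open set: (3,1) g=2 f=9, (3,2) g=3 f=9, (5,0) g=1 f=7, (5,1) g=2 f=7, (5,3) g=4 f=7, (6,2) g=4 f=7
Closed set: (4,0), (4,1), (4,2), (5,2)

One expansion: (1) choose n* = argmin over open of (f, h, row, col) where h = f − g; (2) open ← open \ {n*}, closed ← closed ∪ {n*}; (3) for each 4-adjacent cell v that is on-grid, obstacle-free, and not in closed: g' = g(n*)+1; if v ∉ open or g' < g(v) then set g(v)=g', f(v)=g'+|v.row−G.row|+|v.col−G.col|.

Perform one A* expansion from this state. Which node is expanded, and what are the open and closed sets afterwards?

expanded=(5,3); open=[(3,1) g=2 f=9, (3,2) g=3 f=9, (5,0) g=1 f=7, (5,1) g=2 f=7, (5,4) g=5 f=7, (6,2) g=4 f=7, (6,3) g=5 f=7]; closed=[(4,0), (4,1), (4,2), (5,2), (5,3)]

step 1: expand (5,3) (f=7, h=3) → closed; open now [(3,1) g=2 f=9, (3,2) g=3 f=9, (5,0) g=1 f=7, (5,1) g=2 f=7, (5,4) g=5 f=7, (6,2) g=4 f=7, (6,3) g=5 f=7]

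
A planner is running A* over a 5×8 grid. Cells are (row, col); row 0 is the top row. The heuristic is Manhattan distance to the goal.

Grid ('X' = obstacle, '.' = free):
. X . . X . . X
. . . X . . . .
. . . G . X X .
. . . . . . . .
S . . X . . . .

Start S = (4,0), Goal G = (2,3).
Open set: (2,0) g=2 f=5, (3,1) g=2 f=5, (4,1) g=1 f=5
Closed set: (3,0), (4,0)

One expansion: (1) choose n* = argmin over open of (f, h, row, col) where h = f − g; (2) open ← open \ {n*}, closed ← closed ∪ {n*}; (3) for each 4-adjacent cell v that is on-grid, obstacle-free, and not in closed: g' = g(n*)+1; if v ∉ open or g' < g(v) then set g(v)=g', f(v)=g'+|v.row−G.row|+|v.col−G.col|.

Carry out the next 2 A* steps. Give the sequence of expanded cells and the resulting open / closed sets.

order=[(2,0) → (2,1)]; open=[(1,0) g=3 f=7, (1,1) g=4 f=7, (2,2) g=4 f=5, (3,1) g=2 f=5, (4,1) g=1 f=5]; closed=[(2,0), (2,1), (3,0), (4,0)]

step 1: expand (2,0) (f=5, h=3) → closed; open now [(1,0) g=3 f=7, (2,1) g=3 f=5, (3,1) g=2 f=5, (4,1) g=1 f=5]
step 2: expand (2,1) (f=5, h=2) → closed; open now [(1,0) g=3 f=7, (1,1) g=4 f=7, (2,2) g=4 f=5, (3,1) g=2 f=5, (4,1) g=1 f=5]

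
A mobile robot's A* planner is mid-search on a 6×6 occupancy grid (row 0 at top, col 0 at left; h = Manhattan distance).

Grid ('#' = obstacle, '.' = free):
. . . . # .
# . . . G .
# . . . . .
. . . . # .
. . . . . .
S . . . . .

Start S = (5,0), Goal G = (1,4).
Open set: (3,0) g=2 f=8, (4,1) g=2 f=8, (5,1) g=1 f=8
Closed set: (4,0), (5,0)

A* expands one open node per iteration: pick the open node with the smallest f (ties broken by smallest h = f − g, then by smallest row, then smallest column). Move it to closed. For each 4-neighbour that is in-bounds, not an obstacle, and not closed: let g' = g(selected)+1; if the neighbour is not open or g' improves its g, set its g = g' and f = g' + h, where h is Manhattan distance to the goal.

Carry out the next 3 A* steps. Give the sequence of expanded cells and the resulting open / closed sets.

step 1: expand (3,0) (f=8, h=6) → closed; open now [(3,1) g=3 f=8, (4,1) g=2 f=8, (5,1) g=1 f=8]
step 2: expand (3,1) (f=8, h=5) → closed; open now [(2,1) g=4 f=8, (3,2) g=4 f=8, (4,1) g=2 f=8, (5,1) g=1 f=8]
step 3: expand (2,1) (f=8, h=4) → closed; open now [(1,1) g=5 f=8, (2,2) g=5 f=8, (3,2) g=4 f=8, (4,1) g=2 f=8, (5,1) g=1 f=8]

order=[(3,0) → (3,1) → (2,1)]; open=[(1,1) g=5 f=8, (2,2) g=5 f=8, (3,2) g=4 f=8, (4,1) g=2 f=8, (5,1) g=1 f=8]; closed=[(2,1), (3,0), (3,1), (4,0), (5,0)]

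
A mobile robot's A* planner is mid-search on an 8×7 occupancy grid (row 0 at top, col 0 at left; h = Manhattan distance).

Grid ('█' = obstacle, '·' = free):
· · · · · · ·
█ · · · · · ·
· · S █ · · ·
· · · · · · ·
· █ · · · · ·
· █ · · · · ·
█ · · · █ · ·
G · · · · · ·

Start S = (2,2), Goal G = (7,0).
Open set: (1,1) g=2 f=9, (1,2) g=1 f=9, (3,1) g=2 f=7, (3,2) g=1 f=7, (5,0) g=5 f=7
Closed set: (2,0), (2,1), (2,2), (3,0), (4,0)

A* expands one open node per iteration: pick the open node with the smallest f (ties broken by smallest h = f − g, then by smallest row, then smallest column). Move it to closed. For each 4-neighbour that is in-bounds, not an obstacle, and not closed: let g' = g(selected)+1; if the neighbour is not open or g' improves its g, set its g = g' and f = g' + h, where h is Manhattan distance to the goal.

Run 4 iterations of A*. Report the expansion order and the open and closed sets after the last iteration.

order=[(5,0) → (3,1) → (3,2) → (4,2)]; open=[(1,1) g=2 f=9, (1,2) g=1 f=9, (3,3) g=2 f=9, (4,3) g=3 f=9, (5,2) g=3 f=7]; closed=[(2,0), (2,1), (2,2), (3,0), (3,1), (3,2), (4,0), (4,2), (5,0)]

step 1: expand (5,0) (f=7, h=2) → closed; open now [(1,1) g=2 f=9, (1,2) g=1 f=9, (3,1) g=2 f=7, (3,2) g=1 f=7]
step 2: expand (3,1) (f=7, h=5) → closed; open now [(1,1) g=2 f=9, (1,2) g=1 f=9, (3,2) g=1 f=7]
step 3: expand (3,2) (f=7, h=6) → closed; open now [(1,1) g=2 f=9, (1,2) g=1 f=9, (3,3) g=2 f=9, (4,2) g=2 f=7]
step 4: expand (4,2) (f=7, h=5) → closed; open now [(1,1) g=2 f=9, (1,2) g=1 f=9, (3,3) g=2 f=9, (4,3) g=3 f=9, (5,2) g=3 f=7]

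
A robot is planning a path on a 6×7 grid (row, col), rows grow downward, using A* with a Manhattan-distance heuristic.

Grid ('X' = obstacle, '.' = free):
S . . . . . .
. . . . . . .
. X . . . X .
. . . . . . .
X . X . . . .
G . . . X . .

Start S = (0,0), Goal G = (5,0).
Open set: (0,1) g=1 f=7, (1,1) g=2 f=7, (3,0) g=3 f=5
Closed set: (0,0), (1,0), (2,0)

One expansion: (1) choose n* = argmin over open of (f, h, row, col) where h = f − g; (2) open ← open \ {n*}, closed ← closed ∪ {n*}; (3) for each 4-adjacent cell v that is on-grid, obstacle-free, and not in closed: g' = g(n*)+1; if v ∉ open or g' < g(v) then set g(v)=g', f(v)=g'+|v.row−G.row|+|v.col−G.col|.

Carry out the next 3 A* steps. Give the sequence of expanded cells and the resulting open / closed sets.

order=[(3,0) → (3,1) → (4,1)]; open=[(0,1) g=1 f=7, (1,1) g=2 f=7, (3,2) g=5 f=9, (5,1) g=6 f=7]; closed=[(0,0), (1,0), (2,0), (3,0), (3,1), (4,1)]

step 1: expand (3,0) (f=5, h=2) → closed; open now [(0,1) g=1 f=7, (1,1) g=2 f=7, (3,1) g=4 f=7]
step 2: expand (3,1) (f=7, h=3) → closed; open now [(0,1) g=1 f=7, (1,1) g=2 f=7, (3,2) g=5 f=9, (4,1) g=5 f=7]
step 3: expand (4,1) (f=7, h=2) → closed; open now [(0,1) g=1 f=7, (1,1) g=2 f=7, (3,2) g=5 f=9, (5,1) g=6 f=7]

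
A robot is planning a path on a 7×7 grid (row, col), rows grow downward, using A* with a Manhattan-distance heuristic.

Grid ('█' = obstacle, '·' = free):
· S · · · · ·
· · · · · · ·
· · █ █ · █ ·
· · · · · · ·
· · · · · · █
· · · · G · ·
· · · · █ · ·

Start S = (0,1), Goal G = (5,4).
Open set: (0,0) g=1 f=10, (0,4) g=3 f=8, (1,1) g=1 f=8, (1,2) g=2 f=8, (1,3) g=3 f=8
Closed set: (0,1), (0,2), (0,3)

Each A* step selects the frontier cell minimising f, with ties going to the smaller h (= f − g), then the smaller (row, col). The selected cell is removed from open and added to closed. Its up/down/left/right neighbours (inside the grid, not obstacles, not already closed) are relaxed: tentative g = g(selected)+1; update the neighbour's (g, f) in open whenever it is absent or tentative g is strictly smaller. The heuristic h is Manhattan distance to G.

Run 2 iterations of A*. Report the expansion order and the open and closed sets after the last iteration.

step 1: expand (0,4) (f=8, h=5) → closed; open now [(0,0) g=1 f=10, (0,5) g=4 f=10, (1,1) g=1 f=8, (1,2) g=2 f=8, (1,3) g=3 f=8, (1,4) g=4 f=8]
step 2: expand (1,4) (f=8, h=4) → closed; open now [(0,0) g=1 f=10, (0,5) g=4 f=10, (1,1) g=1 f=8, (1,2) g=2 f=8, (1,3) g=3 f=8, (1,5) g=5 f=10, (2,4) g=5 f=8]

order=[(0,4) → (1,4)]; open=[(0,0) g=1 f=10, (0,5) g=4 f=10, (1,1) g=1 f=8, (1,2) g=2 f=8, (1,3) g=3 f=8, (1,5) g=5 f=10, (2,4) g=5 f=8]; closed=[(0,1), (0,2), (0,3), (0,4), (1,4)]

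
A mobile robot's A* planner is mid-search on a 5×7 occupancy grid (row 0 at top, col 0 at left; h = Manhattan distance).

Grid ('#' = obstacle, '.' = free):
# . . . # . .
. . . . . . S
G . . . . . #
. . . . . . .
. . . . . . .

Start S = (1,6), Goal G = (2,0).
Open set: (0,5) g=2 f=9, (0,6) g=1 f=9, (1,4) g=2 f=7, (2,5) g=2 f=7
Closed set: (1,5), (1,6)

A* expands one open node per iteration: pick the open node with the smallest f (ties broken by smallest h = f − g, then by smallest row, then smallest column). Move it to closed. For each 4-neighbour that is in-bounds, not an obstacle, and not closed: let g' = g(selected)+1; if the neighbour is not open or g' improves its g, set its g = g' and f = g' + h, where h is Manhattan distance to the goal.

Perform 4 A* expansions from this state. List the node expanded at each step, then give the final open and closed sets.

order=[(1,4) → (1,3) → (1,2) → (1,1)]; open=[(0,1) g=6 f=9, (0,2) g=5 f=9, (0,3) g=4 f=9, (0,5) g=2 f=9, (0,6) g=1 f=9, (1,0) g=6 f=7, (2,1) g=6 f=7, (2,2) g=5 f=7, (2,3) g=4 f=7, (2,4) g=3 f=7, (2,5) g=2 f=7]; closed=[(1,1), (1,2), (1,3), (1,4), (1,5), (1,6)]

step 1: expand (1,4) (f=7, h=5) → closed; open now [(0,5) g=2 f=9, (0,6) g=1 f=9, (1,3) g=3 f=7, (2,4) g=3 f=7, (2,5) g=2 f=7]
step 2: expand (1,3) (f=7, h=4) → closed; open now [(0,3) g=4 f=9, (0,5) g=2 f=9, (0,6) g=1 f=9, (1,2) g=4 f=7, (2,3) g=4 f=7, (2,4) g=3 f=7, (2,5) g=2 f=7]
step 3: expand (1,2) (f=7, h=3) → closed; open now [(0,2) g=5 f=9, (0,3) g=4 f=9, (0,5) g=2 f=9, (0,6) g=1 f=9, (1,1) g=5 f=7, (2,2) g=5 f=7, (2,3) g=4 f=7, (2,4) g=3 f=7, (2,5) g=2 f=7]
step 4: expand (1,1) (f=7, h=2) → closed; open now [(0,1) g=6 f=9, (0,2) g=5 f=9, (0,3) g=4 f=9, (0,5) g=2 f=9, (0,6) g=1 f=9, (1,0) g=6 f=7, (2,1) g=6 f=7, (2,2) g=5 f=7, (2,3) g=4 f=7, (2,4) g=3 f=7, (2,5) g=2 f=7]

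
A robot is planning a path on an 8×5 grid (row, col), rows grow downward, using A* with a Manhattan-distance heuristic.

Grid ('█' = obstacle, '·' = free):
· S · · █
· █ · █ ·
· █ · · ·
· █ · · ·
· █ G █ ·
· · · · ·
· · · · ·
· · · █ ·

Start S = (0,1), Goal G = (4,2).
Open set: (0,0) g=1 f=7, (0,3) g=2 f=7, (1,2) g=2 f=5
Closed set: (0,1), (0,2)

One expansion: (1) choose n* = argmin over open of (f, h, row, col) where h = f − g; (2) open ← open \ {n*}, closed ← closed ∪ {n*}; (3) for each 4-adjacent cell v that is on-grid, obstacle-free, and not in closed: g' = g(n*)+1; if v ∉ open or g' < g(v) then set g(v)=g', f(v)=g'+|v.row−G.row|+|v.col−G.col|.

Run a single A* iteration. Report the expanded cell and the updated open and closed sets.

expanded=(1,2); open=[(0,0) g=1 f=7, (0,3) g=2 f=7, (2,2) g=3 f=5]; closed=[(0,1), (0,2), (1,2)]

step 1: expand (1,2) (f=5, h=3) → closed; open now [(0,0) g=1 f=7, (0,3) g=2 f=7, (2,2) g=3 f=5]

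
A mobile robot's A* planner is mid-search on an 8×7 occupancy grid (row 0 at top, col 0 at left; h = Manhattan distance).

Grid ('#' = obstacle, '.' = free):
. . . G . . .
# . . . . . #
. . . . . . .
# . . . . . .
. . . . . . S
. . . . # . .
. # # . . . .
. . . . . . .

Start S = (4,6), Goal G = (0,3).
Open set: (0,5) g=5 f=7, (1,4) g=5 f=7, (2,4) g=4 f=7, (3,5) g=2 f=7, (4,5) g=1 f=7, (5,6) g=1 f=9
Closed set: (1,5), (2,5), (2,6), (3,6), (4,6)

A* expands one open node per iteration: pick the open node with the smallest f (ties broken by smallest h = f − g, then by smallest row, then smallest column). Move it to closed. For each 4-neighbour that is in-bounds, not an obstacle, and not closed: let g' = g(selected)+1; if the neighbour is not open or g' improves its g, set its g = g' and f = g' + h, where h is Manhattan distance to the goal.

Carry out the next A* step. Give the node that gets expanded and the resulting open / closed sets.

expanded=(0,5); open=[(0,4) g=6 f=7, (0,6) g=6 f=9, (1,4) g=5 f=7, (2,4) g=4 f=7, (3,5) g=2 f=7, (4,5) g=1 f=7, (5,6) g=1 f=9]; closed=[(0,5), (1,5), (2,5), (2,6), (3,6), (4,6)]

step 1: expand (0,5) (f=7, h=2) → closed; open now [(0,4) g=6 f=7, (0,6) g=6 f=9, (1,4) g=5 f=7, (2,4) g=4 f=7, (3,5) g=2 f=7, (4,5) g=1 f=7, (5,6) g=1 f=9]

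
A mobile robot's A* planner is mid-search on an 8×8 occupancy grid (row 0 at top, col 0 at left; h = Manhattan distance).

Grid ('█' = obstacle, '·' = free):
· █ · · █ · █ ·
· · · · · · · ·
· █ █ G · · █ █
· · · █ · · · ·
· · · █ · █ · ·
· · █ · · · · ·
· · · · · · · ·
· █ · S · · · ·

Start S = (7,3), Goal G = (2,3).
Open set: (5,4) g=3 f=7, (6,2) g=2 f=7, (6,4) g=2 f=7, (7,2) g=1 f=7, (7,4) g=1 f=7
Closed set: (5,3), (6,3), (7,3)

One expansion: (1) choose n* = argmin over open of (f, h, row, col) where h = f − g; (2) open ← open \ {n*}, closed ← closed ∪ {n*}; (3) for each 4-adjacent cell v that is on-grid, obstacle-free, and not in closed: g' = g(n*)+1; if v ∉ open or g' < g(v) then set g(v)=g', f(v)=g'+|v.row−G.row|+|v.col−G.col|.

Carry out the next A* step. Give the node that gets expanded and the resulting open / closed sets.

step 1: expand (5,4) (f=7, h=4) → closed; open now [(4,4) g=4 f=7, (5,5) g=4 f=9, (6,2) g=2 f=7, (6,4) g=2 f=7, (7,2) g=1 f=7, (7,4) g=1 f=7]

expanded=(5,4); open=[(4,4) g=4 f=7, (5,5) g=4 f=9, (6,2) g=2 f=7, (6,4) g=2 f=7, (7,2) g=1 f=7, (7,4) g=1 f=7]; closed=[(5,3), (5,4), (6,3), (7,3)]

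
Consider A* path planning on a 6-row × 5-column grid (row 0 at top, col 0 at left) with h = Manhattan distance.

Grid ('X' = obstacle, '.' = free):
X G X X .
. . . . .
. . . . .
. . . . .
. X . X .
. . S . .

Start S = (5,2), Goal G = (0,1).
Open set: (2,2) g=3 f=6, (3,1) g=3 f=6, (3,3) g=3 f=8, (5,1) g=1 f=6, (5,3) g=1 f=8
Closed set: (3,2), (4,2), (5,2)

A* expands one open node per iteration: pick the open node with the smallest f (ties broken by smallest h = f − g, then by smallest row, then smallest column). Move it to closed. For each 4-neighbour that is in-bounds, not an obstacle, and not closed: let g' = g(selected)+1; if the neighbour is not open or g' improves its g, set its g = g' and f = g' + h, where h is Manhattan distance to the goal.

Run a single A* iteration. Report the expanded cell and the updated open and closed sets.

step 1: expand (2,2) (f=6, h=3) → closed; open now [(1,2) g=4 f=6, (2,1) g=4 f=6, (2,3) g=4 f=8, (3,1) g=3 f=6, (3,3) g=3 f=8, (5,1) g=1 f=6, (5,3) g=1 f=8]

expanded=(2,2); open=[(1,2) g=4 f=6, (2,1) g=4 f=6, (2,3) g=4 f=8, (3,1) g=3 f=6, (3,3) g=3 f=8, (5,1) g=1 f=6, (5,3) g=1 f=8]; closed=[(2,2), (3,2), (4,2), (5,2)]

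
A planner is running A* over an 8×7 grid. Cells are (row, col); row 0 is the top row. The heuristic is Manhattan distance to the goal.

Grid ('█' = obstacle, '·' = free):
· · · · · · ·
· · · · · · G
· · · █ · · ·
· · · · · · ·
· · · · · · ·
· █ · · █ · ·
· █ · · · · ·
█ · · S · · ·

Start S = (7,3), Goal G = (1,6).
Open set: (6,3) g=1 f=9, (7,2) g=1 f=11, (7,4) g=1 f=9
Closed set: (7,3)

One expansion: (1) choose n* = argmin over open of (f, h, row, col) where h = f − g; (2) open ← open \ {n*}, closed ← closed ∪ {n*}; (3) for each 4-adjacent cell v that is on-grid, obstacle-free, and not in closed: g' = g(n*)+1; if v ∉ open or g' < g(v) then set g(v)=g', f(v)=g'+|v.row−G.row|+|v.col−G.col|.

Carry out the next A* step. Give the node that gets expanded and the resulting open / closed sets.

step 1: expand (6,3) (f=9, h=8) → closed; open now [(5,3) g=2 f=9, (6,2) g=2 f=11, (6,4) g=2 f=9, (7,2) g=1 f=11, (7,4) g=1 f=9]

expanded=(6,3); open=[(5,3) g=2 f=9, (6,2) g=2 f=11, (6,4) g=2 f=9, (7,2) g=1 f=11, (7,4) g=1 f=9]; closed=[(6,3), (7,3)]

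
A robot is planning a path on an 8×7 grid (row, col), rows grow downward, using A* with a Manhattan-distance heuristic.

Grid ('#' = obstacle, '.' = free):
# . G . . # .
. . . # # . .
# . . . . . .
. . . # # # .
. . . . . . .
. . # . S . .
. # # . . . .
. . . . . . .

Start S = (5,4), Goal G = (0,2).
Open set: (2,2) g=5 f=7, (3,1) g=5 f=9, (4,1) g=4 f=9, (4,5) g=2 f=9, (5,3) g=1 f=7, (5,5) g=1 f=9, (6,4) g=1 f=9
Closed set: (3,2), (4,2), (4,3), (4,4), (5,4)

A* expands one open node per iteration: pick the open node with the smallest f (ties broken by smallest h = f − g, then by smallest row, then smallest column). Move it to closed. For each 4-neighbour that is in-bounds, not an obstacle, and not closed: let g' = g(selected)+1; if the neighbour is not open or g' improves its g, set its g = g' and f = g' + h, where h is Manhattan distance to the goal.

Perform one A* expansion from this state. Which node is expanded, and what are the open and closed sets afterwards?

expanded=(2,2); open=[(1,2) g=6 f=7, (2,1) g=6 f=9, (2,3) g=6 f=9, (3,1) g=5 f=9, (4,1) g=4 f=9, (4,5) g=2 f=9, (5,3) g=1 f=7, (5,5) g=1 f=9, (6,4) g=1 f=9]; closed=[(2,2), (3,2), (4,2), (4,3), (4,4), (5,4)]

step 1: expand (2,2) (f=7, h=2) → closed; open now [(1,2) g=6 f=7, (2,1) g=6 f=9, (2,3) g=6 f=9, (3,1) g=5 f=9, (4,1) g=4 f=9, (4,5) g=2 f=9, (5,3) g=1 f=7, (5,5) g=1 f=9, (6,4) g=1 f=9]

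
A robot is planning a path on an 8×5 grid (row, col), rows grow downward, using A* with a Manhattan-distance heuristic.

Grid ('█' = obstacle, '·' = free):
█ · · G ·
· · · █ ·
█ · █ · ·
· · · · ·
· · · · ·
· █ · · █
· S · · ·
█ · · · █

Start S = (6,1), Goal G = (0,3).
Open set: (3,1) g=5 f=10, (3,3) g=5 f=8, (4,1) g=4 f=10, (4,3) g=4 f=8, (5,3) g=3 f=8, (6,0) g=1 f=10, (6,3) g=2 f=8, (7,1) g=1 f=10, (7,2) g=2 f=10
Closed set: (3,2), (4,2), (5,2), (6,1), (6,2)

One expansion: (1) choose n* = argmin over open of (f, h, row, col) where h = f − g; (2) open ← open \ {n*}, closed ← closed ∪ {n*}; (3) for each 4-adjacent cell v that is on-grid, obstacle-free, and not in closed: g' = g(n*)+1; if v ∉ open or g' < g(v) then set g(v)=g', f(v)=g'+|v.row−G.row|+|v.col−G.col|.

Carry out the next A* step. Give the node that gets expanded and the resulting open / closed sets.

expanded=(3,3); open=[(2,3) g=6 f=8, (3,1) g=5 f=10, (3,4) g=6 f=10, (4,1) g=4 f=10, (4,3) g=4 f=8, (5,3) g=3 f=8, (6,0) g=1 f=10, (6,3) g=2 f=8, (7,1) g=1 f=10, (7,2) g=2 f=10]; closed=[(3,2), (3,3), (4,2), (5,2), (6,1), (6,2)]

step 1: expand (3,3) (f=8, h=3) → closed; open now [(2,3) g=6 f=8, (3,1) g=5 f=10, (3,4) g=6 f=10, (4,1) g=4 f=10, (4,3) g=4 f=8, (5,3) g=3 f=8, (6,0) g=1 f=10, (6,3) g=2 f=8, (7,1) g=1 f=10, (7,2) g=2 f=10]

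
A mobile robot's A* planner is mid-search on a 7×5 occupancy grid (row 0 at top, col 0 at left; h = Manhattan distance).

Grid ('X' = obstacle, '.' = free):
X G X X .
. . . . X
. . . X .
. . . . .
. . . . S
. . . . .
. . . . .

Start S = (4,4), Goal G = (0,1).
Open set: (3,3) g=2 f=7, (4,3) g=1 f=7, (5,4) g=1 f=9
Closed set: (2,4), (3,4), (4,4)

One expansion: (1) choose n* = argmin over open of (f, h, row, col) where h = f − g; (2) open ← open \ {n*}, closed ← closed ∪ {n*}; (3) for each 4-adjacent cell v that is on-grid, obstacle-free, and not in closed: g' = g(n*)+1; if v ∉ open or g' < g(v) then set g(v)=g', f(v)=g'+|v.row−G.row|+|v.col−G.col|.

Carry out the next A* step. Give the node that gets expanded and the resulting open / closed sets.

step 1: expand (3,3) (f=7, h=5) → closed; open now [(3,2) g=3 f=7, (4,3) g=1 f=7, (5,4) g=1 f=9]

expanded=(3,3); open=[(3,2) g=3 f=7, (4,3) g=1 f=7, (5,4) g=1 f=9]; closed=[(2,4), (3,3), (3,4), (4,4)]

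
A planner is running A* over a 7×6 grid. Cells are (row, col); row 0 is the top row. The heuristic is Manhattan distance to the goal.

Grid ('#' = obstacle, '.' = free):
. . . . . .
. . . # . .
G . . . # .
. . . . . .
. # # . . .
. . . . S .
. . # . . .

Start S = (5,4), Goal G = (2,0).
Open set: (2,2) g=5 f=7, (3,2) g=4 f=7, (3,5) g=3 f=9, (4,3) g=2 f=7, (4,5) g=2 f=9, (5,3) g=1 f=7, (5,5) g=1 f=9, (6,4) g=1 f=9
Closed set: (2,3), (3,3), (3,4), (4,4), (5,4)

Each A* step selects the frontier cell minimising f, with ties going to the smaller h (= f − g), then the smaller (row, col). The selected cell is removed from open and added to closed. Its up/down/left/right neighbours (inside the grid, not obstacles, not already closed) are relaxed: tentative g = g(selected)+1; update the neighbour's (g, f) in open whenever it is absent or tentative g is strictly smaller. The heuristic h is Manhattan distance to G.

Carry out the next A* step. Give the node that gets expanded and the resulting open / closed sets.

step 1: expand (2,2) (f=7, h=2) → closed; open now [(1,2) g=6 f=9, (2,1) g=6 f=7, (3,2) g=4 f=7, (3,5) g=3 f=9, (4,3) g=2 f=7, (4,5) g=2 f=9, (5,3) g=1 f=7, (5,5) g=1 f=9, (6,4) g=1 f=9]

expanded=(2,2); open=[(1,2) g=6 f=9, (2,1) g=6 f=7, (3,2) g=4 f=7, (3,5) g=3 f=9, (4,3) g=2 f=7, (4,5) g=2 f=9, (5,3) g=1 f=7, (5,5) g=1 f=9, (6,4) g=1 f=9]; closed=[(2,2), (2,3), (3,3), (3,4), (4,4), (5,4)]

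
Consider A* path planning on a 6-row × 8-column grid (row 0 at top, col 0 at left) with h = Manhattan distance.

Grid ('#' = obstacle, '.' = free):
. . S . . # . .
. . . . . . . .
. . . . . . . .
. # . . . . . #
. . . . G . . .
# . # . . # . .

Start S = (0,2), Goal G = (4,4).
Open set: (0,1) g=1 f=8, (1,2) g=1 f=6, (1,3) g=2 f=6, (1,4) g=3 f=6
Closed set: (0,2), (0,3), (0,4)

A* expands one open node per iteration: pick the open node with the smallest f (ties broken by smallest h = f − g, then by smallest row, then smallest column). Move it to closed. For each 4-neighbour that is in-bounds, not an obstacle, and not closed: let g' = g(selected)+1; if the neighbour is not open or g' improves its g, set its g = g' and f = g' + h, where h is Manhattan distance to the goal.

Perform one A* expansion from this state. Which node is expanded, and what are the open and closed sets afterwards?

expanded=(1,4); open=[(0,1) g=1 f=8, (1,2) g=1 f=6, (1,3) g=2 f=6, (1,5) g=4 f=8, (2,4) g=4 f=6]; closed=[(0,2), (0,3), (0,4), (1,4)]

step 1: expand (1,4) (f=6, h=3) → closed; open now [(0,1) g=1 f=8, (1,2) g=1 f=6, (1,3) g=2 f=6, (1,5) g=4 f=8, (2,4) g=4 f=6]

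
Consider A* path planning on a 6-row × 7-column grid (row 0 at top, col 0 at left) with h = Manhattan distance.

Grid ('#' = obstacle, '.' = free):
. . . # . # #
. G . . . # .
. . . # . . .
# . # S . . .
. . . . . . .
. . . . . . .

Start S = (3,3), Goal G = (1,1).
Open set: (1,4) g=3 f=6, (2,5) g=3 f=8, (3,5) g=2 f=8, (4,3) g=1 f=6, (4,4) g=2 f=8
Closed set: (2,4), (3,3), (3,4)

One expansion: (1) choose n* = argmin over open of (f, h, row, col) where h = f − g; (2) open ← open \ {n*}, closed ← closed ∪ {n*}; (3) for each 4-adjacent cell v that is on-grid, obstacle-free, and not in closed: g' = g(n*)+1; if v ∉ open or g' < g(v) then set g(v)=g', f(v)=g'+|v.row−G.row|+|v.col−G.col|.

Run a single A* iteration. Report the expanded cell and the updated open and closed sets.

step 1: expand (1,4) (f=6, h=3) → closed; open now [(0,4) g=4 f=8, (1,3) g=4 f=6, (2,5) g=3 f=8, (3,5) g=2 f=8, (4,3) g=1 f=6, (4,4) g=2 f=8]

expanded=(1,4); open=[(0,4) g=4 f=8, (1,3) g=4 f=6, (2,5) g=3 f=8, (3,5) g=2 f=8, (4,3) g=1 f=6, (4,4) g=2 f=8]; closed=[(1,4), (2,4), (3,3), (3,4)]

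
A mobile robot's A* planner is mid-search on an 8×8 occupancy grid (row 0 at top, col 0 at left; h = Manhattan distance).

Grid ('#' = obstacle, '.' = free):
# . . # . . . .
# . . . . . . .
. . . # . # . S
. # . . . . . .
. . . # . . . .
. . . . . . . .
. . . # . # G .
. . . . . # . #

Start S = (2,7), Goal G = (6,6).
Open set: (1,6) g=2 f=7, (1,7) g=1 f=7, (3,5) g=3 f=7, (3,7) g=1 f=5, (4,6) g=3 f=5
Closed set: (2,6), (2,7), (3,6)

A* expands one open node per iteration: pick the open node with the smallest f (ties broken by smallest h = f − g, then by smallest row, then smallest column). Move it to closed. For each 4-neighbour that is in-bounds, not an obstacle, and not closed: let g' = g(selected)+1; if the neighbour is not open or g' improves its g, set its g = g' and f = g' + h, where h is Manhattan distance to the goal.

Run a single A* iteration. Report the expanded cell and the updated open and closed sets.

step 1: expand (4,6) (f=5, h=2) → closed; open now [(1,6) g=2 f=7, (1,7) g=1 f=7, (3,5) g=3 f=7, (3,7) g=1 f=5, (4,5) g=4 f=7, (4,7) g=4 f=7, (5,6) g=4 f=5]

expanded=(4,6); open=[(1,6) g=2 f=7, (1,7) g=1 f=7, (3,5) g=3 f=7, (3,7) g=1 f=5, (4,5) g=4 f=7, (4,7) g=4 f=7, (5,6) g=4 f=5]; closed=[(2,6), (2,7), (3,6), (4,6)]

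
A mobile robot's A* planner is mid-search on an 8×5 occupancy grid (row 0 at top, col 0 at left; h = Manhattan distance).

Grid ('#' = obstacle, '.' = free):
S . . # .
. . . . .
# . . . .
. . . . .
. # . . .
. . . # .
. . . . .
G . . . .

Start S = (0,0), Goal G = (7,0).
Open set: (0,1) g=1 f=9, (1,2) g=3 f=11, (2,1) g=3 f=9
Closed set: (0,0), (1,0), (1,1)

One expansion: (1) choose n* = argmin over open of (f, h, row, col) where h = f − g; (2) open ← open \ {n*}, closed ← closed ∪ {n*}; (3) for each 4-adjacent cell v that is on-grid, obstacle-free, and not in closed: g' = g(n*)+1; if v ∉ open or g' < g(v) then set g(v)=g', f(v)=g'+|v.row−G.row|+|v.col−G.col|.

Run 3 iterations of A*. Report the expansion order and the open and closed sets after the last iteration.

step 1: expand (2,1) (f=9, h=6) → closed; open now [(0,1) g=1 f=9, (1,2) g=3 f=11, (2,2) g=4 f=11, (3,1) g=4 f=9]
step 2: expand (3,1) (f=9, h=5) → closed; open now [(0,1) g=1 f=9, (1,2) g=3 f=11, (2,2) g=4 f=11, (3,0) g=5 f=9, (3,2) g=5 f=11]
step 3: expand (3,0) (f=9, h=4) → closed; open now [(0,1) g=1 f=9, (1,2) g=3 f=11, (2,2) g=4 f=11, (3,2) g=5 f=11, (4,0) g=6 f=9]

order=[(2,1) → (3,1) → (3,0)]; open=[(0,1) g=1 f=9, (1,2) g=3 f=11, (2,2) g=4 f=11, (3,2) g=5 f=11, (4,0) g=6 f=9]; closed=[(0,0), (1,0), (1,1), (2,1), (3,0), (3,1)]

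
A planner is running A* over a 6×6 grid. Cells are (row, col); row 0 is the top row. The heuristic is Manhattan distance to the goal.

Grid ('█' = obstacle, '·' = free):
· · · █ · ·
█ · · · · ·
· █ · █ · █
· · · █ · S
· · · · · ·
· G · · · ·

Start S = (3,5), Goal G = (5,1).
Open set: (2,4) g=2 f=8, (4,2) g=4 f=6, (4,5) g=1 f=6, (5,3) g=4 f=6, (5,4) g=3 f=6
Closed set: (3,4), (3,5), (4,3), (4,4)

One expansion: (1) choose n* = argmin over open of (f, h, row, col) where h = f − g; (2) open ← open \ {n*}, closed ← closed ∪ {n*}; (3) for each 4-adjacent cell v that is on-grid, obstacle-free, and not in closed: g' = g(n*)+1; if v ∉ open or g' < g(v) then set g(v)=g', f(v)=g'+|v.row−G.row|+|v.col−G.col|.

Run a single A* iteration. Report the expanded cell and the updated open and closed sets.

expanded=(4,2); open=[(2,4) g=2 f=8, (3,2) g=5 f=8, (4,1) g=5 f=6, (4,5) g=1 f=6, (5,2) g=5 f=6, (5,3) g=4 f=6, (5,4) g=3 f=6]; closed=[(3,4), (3,5), (4,2), (4,3), (4,4)]

step 1: expand (4,2) (f=6, h=2) → closed; open now [(2,4) g=2 f=8, (3,2) g=5 f=8, (4,1) g=5 f=6, (4,5) g=1 f=6, (5,2) g=5 f=6, (5,3) g=4 f=6, (5,4) g=3 f=6]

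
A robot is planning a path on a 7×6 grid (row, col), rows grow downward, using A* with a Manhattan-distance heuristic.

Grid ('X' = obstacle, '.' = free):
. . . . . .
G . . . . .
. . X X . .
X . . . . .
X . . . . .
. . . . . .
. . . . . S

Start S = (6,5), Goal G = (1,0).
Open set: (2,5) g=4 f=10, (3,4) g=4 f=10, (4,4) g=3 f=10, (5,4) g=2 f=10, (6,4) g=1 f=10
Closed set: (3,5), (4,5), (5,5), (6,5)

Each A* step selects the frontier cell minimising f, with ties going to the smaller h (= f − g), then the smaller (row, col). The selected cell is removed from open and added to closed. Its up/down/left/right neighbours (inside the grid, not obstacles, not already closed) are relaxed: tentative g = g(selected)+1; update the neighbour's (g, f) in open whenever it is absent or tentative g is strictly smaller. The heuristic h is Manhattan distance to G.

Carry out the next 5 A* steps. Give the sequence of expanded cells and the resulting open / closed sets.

order=[(2,5) → (1,5) → (1,4) → (1,3) → (1,2)]; open=[(0,2) g=9 f=12, (0,3) g=8 f=12, (0,4) g=7 f=12, (0,5) g=6 f=12, (1,1) g=9 f=10, (2,4) g=5 f=10, (3,4) g=4 f=10, (4,4) g=3 f=10, (5,4) g=2 f=10, (6,4) g=1 f=10]; closed=[(1,2), (1,3), (1,4), (1,5), (2,5), (3,5), (4,5), (5,5), (6,5)]

step 1: expand (2,5) (f=10, h=6) → closed; open now [(1,5) g=5 f=10, (2,4) g=5 f=10, (3,4) g=4 f=10, (4,4) g=3 f=10, (5,4) g=2 f=10, (6,4) g=1 f=10]
step 2: expand (1,5) (f=10, h=5) → closed; open now [(0,5) g=6 f=12, (1,4) g=6 f=10, (2,4) g=5 f=10, (3,4) g=4 f=10, (4,4) g=3 f=10, (5,4) g=2 f=10, (6,4) g=1 f=10]
step 3: expand (1,4) (f=10, h=4) → closed; open now [(0,4) g=7 f=12, (0,5) g=6 f=12, (1,3) g=7 f=10, (2,4) g=5 f=10, (3,4) g=4 f=10, (4,4) g=3 f=10, (5,4) g=2 f=10, (6,4) g=1 f=10]
step 4: expand (1,3) (f=10, h=3) → closed; open now [(0,3) g=8 f=12, (0,4) g=7 f=12, (0,5) g=6 f=12, (1,2) g=8 f=10, (2,4) g=5 f=10, (3,4) g=4 f=10, (4,4) g=3 f=10, (5,4) g=2 f=10, (6,4) g=1 f=10]
step 5: expand (1,2) (f=10, h=2) → closed; open now [(0,2) g=9 f=12, (0,3) g=8 f=12, (0,4) g=7 f=12, (0,5) g=6 f=12, (1,1) g=9 f=10, (2,4) g=5 f=10, (3,4) g=4 f=10, (4,4) g=3 f=10, (5,4) g=2 f=10, (6,4) g=1 f=10]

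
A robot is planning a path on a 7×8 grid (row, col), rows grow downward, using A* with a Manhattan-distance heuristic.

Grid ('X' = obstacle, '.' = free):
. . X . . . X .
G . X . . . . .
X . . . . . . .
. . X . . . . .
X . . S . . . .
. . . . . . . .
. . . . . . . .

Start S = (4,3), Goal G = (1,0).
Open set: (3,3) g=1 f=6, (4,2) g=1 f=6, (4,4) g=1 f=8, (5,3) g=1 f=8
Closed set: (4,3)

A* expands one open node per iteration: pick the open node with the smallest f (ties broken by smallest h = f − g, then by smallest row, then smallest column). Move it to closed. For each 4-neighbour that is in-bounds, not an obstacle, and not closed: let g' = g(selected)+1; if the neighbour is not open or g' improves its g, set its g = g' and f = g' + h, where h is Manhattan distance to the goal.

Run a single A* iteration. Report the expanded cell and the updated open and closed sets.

step 1: expand (3,3) (f=6, h=5) → closed; open now [(2,3) g=2 f=6, (3,4) g=2 f=8, (4,2) g=1 f=6, (4,4) g=1 f=8, (5,3) g=1 f=8]

expanded=(3,3); open=[(2,3) g=2 f=6, (3,4) g=2 f=8, (4,2) g=1 f=6, (4,4) g=1 f=8, (5,3) g=1 f=8]; closed=[(3,3), (4,3)]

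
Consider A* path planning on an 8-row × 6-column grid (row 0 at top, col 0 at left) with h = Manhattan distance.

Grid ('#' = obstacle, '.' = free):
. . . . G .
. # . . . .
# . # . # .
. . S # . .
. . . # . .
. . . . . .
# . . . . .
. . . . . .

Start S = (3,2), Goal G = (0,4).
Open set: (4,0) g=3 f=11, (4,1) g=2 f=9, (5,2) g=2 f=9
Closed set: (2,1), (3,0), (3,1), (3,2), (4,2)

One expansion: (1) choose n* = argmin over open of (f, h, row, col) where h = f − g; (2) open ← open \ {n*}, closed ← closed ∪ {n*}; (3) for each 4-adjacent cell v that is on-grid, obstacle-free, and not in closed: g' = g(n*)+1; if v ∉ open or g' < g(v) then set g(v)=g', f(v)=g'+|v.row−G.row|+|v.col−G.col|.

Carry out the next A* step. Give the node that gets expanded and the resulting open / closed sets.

step 1: expand (4,1) (f=9, h=7) → closed; open now [(4,0) g=3 f=11, (5,1) g=3 f=11, (5,2) g=2 f=9]

expanded=(4,1); open=[(4,0) g=3 f=11, (5,1) g=3 f=11, (5,2) g=2 f=9]; closed=[(2,1), (3,0), (3,1), (3,2), (4,1), (4,2)]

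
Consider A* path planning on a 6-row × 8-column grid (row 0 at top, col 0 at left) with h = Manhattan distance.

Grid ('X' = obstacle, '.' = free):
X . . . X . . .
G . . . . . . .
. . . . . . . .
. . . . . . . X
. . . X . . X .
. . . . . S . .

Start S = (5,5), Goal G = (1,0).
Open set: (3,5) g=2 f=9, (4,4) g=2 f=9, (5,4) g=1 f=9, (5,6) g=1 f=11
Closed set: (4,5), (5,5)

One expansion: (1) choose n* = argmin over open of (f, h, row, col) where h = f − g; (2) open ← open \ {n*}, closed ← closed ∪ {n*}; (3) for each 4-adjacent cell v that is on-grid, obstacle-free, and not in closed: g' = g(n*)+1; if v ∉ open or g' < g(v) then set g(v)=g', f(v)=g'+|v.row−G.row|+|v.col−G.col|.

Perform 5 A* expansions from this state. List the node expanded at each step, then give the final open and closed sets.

step 1: expand (3,5) (f=9, h=7) → closed; open now [(2,5) g=3 f=9, (3,4) g=3 f=9, (3,6) g=3 f=11, (4,4) g=2 f=9, (5,4) g=1 f=9, (5,6) g=1 f=11]
step 2: expand (2,5) (f=9, h=6) → closed; open now [(1,5) g=4 f=9, (2,4) g=4 f=9, (2,6) g=4 f=11, (3,4) g=3 f=9, (3,6) g=3 f=11, (4,4) g=2 f=9, (5,4) g=1 f=9, (5,6) g=1 f=11]
step 3: expand (1,5) (f=9, h=5) → closed; open now [(0,5) g=5 f=11, (1,4) g=5 f=9, (1,6) g=5 f=11, (2,4) g=4 f=9, (2,6) g=4 f=11, (3,4) g=3 f=9, (3,6) g=3 f=11, (4,4) g=2 f=9, (5,4) g=1 f=9, (5,6) g=1 f=11]
step 4: expand (1,4) (f=9, h=4) → closed; open now [(0,5) g=5 f=11, (1,3) g=6 f=9, (1,6) g=5 f=11, (2,4) g=4 f=9, (2,6) g=4 f=11, (3,4) g=3 f=9, (3,6) g=3 f=11, (4,4) g=2 f=9, (5,4) g=1 f=9, (5,6) g=1 f=11]
step 5: expand (1,3) (f=9, h=3) → closed; open now [(0,3) g=7 f=11, (0,5) g=5 f=11, (1,2) g=7 f=9, (1,6) g=5 f=11, (2,3) g=7 f=11, (2,4) g=4 f=9, (2,6) g=4 f=11, (3,4) g=3 f=9, (3,6) g=3 f=11, (4,4) g=2 f=9, (5,4) g=1 f=9, (5,6) g=1 f=11]

order=[(3,5) → (2,5) → (1,5) → (1,4) → (1,3)]; open=[(0,3) g=7 f=11, (0,5) g=5 f=11, (1,2) g=7 f=9, (1,6) g=5 f=11, (2,3) g=7 f=11, (2,4) g=4 f=9, (2,6) g=4 f=11, (3,4) g=3 f=9, (3,6) g=3 f=11, (4,4) g=2 f=9, (5,4) g=1 f=9, (5,6) g=1 f=11]; closed=[(1,3), (1,4), (1,5), (2,5), (3,5), (4,5), (5,5)]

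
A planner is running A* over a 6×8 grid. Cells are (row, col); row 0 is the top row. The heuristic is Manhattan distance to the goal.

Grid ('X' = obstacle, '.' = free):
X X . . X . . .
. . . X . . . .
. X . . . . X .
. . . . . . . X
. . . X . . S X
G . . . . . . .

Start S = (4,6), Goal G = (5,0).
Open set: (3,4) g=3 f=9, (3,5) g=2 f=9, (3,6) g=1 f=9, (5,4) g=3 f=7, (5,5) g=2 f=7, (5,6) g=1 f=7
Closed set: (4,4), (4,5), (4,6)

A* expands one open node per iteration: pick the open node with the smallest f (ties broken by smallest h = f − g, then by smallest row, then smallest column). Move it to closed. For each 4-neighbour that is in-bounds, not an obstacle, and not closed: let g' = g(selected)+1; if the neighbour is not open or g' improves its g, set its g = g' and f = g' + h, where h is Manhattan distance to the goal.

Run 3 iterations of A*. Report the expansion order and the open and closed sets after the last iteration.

step 1: expand (5,4) (f=7, h=4) → closed; open now [(3,4) g=3 f=9, (3,5) g=2 f=9, (3,6) g=1 f=9, (5,3) g=4 f=7, (5,5) g=2 f=7, (5,6) g=1 f=7]
step 2: expand (5,3) (f=7, h=3) → closed; open now [(3,4) g=3 f=9, (3,5) g=2 f=9, (3,6) g=1 f=9, (5,2) g=5 f=7, (5,5) g=2 f=7, (5,6) g=1 f=7]
step 3: expand (5,2) (f=7, h=2) → closed; open now [(3,4) g=3 f=9, (3,5) g=2 f=9, (3,6) g=1 f=9, (4,2) g=6 f=9, (5,1) g=6 f=7, (5,5) g=2 f=7, (5,6) g=1 f=7]

order=[(5,4) → (5,3) → (5,2)]; open=[(3,4) g=3 f=9, (3,5) g=2 f=9, (3,6) g=1 f=9, (4,2) g=6 f=9, (5,1) g=6 f=7, (5,5) g=2 f=7, (5,6) g=1 f=7]; closed=[(4,4), (4,5), (4,6), (5,2), (5,3), (5,4)]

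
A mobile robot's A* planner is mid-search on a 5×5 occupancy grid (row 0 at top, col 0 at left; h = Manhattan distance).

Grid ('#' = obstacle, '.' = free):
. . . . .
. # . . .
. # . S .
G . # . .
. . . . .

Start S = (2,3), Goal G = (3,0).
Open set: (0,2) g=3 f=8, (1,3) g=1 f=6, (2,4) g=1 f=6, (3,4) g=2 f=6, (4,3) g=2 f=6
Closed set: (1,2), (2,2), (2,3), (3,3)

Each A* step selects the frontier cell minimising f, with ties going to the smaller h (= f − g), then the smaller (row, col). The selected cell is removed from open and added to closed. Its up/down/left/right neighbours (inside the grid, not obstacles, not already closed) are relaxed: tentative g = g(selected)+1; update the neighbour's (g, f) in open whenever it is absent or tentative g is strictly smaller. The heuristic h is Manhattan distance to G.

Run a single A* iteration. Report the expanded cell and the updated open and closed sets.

expanded=(3,4); open=[(0,2) g=3 f=8, (1,3) g=1 f=6, (2,4) g=1 f=6, (4,3) g=2 f=6, (4,4) g=3 f=8]; closed=[(1,2), (2,2), (2,3), (3,3), (3,4)]

step 1: expand (3,4) (f=6, h=4) → closed; open now [(0,2) g=3 f=8, (1,3) g=1 f=6, (2,4) g=1 f=6, (4,3) g=2 f=6, (4,4) g=3 f=8]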